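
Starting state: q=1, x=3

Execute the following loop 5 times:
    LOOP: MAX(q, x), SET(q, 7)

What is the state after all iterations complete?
q=7, x=3

Iteration trace:
Start: q=1, x=3
After iteration 1: q=7, x=3
After iteration 2: q=7, x=3
After iteration 3: q=7, x=3
After iteration 4: q=7, x=3
After iteration 5: q=7, x=3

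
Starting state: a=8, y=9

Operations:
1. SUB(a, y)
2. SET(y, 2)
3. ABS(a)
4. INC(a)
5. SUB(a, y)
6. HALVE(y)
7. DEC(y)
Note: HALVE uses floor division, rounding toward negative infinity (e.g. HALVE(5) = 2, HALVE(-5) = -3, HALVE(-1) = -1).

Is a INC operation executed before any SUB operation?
No

First INC: step 4
First SUB: step 1
Since 4 > 1, SUB comes first.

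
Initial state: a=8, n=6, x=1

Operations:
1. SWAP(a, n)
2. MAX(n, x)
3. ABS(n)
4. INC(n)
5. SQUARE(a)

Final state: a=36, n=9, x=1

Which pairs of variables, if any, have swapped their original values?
None

Comparing initial and final values:
x: 1 → 1
a: 8 → 36
n: 6 → 9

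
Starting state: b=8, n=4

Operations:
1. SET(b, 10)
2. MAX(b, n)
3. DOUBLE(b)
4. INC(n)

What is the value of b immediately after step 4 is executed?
b = 20

Tracing b through execution:
Initial: b = 8
After step 1 (SET(b, 10)): b = 10
After step 2 (MAX(b, n)): b = 10
After step 3 (DOUBLE(b)): b = 20
After step 4 (INC(n)): b = 20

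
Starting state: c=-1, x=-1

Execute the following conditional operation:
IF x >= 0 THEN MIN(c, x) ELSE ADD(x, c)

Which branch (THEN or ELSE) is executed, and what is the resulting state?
Branch: ELSE, Final state: c=-1, x=-2

Evaluating condition: x >= 0
x = -1
Condition is False, so ELSE branch executes
After ADD(x, c): c=-1, x=-2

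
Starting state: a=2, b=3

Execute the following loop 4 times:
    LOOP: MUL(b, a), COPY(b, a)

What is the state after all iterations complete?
a=2, b=2

Iteration trace:
Start: a=2, b=3
After iteration 1: a=2, b=2
After iteration 2: a=2, b=2
After iteration 3: a=2, b=2
After iteration 4: a=2, b=2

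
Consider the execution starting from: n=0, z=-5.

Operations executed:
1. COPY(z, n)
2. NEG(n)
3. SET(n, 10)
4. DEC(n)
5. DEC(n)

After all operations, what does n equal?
n = 8

Tracing execution:
Step 1: COPY(z, n) → n = 0
Step 2: NEG(n) → n = 0
Step 3: SET(n, 10) → n = 10
Step 4: DEC(n) → n = 9
Step 5: DEC(n) → n = 8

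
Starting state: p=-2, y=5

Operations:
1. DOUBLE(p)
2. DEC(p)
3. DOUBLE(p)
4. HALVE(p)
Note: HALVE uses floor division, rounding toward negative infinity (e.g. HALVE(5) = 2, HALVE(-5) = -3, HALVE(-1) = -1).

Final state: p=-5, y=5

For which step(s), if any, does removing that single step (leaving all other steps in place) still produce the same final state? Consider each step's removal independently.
None - removing any single step changes the final result

Testing removal of each single step:
Without step 1: final = p=-3, y=5 (different)
Without step 2: final = p=-4, y=5 (different)
Without step 3: final = p=-3, y=5 (different)
Without step 4: final = p=-10, y=5 (different)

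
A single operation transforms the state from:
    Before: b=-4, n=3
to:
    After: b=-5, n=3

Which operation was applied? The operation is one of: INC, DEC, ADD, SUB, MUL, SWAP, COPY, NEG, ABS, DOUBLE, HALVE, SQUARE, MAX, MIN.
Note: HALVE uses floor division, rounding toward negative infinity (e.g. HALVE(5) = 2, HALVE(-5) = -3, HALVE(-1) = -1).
DEC(b)

Analyzing the change:
Before: b=-4, n=3
After: b=-5, n=3
Variable b changed from -4 to -5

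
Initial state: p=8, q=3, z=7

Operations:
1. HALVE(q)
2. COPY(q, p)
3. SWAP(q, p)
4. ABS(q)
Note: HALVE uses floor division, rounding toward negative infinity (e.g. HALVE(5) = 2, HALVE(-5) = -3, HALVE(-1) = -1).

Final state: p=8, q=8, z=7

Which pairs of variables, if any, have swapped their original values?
None

Comparing initial and final values:
z: 7 → 7
q: 3 → 8
p: 8 → 8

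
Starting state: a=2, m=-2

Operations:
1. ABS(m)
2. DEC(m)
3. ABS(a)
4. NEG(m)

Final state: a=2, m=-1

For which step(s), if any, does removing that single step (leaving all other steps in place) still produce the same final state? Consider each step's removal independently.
Step(s) 3

Testing removal of each single step:
Without step 1: final = a=2, m=3 (different)
Without step 2: final = a=2, m=-2 (different)
Without step 3: final = a=2, m=-1 (same)
Without step 4: final = a=2, m=1 (different)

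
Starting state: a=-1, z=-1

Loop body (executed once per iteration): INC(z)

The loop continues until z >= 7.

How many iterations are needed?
8

Tracing iterations:
Initial: a=-1, z=-1
After iteration 1: a=-1, z=0
After iteration 2: a=-1, z=1
After iteration 3: a=-1, z=2
After iteration 4: a=-1, z=3
After iteration 5: a=-1, z=4
After iteration 6: a=-1, z=5
After iteration 7: a=-1, z=6
After iteration 8: a=-1, z=7
z >= 7 now holds, so the loop exits after 8 iterations.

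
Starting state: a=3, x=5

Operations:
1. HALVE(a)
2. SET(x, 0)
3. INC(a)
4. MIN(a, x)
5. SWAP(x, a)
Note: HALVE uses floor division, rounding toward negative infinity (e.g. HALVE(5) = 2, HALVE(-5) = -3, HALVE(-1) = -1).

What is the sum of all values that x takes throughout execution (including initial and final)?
10

Values of x at each step:
Initial: x = 5
After step 1: x = 5
After step 2: x = 0
After step 3: x = 0
After step 4: x = 0
After step 5: x = 0
Sum = 5 + 5 + 0 + 0 + 0 + 0 = 10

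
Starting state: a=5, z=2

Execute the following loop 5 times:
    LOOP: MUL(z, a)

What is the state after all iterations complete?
a=5, z=6250

Iteration trace:
Start: a=5, z=2
After iteration 1: a=5, z=10
After iteration 2: a=5, z=50
After iteration 3: a=5, z=250
After iteration 4: a=5, z=1250
After iteration 5: a=5, z=6250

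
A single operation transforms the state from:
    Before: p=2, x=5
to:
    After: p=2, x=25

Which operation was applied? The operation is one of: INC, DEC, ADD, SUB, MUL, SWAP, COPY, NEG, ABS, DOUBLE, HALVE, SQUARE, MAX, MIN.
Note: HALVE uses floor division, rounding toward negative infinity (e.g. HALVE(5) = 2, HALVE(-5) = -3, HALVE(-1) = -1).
SQUARE(x)

Analyzing the change:
Before: p=2, x=5
After: p=2, x=25
Variable x changed from 5 to 25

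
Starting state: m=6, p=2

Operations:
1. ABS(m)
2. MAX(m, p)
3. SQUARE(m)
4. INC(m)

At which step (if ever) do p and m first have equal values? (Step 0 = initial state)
Never

p and m never become equal during execution.

Comparing values at each step:
Initial: p=2, m=6
After step 1: p=2, m=6
After step 2: p=2, m=6
After step 3: p=2, m=36
After step 4: p=2, m=37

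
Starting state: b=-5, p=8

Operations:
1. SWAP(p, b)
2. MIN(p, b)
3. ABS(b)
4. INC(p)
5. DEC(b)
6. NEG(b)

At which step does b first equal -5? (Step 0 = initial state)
Step 0

Tracing b:
Initial: b = -5 ← first occurrence
After step 1: b = 8
After step 2: b = 8
After step 3: b = 8
After step 4: b = 8
After step 5: b = 7
After step 6: b = -7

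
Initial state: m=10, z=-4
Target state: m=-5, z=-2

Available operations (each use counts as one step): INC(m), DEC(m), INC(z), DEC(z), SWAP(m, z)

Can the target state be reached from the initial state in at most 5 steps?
No

The target state cannot be reached within 5 steps.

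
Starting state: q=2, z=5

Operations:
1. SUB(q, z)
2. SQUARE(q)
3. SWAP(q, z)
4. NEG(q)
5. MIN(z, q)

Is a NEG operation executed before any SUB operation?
No

First NEG: step 4
First SUB: step 1
Since 4 > 1, SUB comes first.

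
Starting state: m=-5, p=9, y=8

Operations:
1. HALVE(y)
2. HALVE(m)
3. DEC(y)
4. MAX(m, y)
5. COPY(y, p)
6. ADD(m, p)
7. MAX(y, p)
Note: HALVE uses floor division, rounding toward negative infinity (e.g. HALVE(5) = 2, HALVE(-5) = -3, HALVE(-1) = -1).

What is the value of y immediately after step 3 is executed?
y = 3

Tracing y through execution:
Initial: y = 8
After step 1 (HALVE(y)): y = 4
After step 2 (HALVE(m)): y = 4
After step 3 (DEC(y)): y = 3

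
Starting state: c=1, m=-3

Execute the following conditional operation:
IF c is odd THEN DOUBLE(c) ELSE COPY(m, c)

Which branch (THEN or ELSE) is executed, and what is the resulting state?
Branch: THEN, Final state: c=2, m=-3

Evaluating condition: c is odd
Condition is True, so THEN branch executes
After DOUBLE(c): c=2, m=-3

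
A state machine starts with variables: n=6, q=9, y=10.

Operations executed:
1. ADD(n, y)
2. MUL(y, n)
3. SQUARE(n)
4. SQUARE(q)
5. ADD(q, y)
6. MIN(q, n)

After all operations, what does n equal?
n = 256

Tracing execution:
Step 1: ADD(n, y) → n = 16
Step 2: MUL(y, n) → n = 16
Step 3: SQUARE(n) → n = 256
Step 4: SQUARE(q) → n = 256
Step 5: ADD(q, y) → n = 256
Step 6: MIN(q, n) → n = 256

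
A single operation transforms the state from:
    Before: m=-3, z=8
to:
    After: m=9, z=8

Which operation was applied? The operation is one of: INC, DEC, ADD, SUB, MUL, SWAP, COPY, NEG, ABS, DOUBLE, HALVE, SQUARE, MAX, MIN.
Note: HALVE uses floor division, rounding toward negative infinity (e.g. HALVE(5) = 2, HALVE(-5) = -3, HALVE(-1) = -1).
SQUARE(m)

Analyzing the change:
Before: m=-3, z=8
After: m=9, z=8
Variable m changed from -3 to 9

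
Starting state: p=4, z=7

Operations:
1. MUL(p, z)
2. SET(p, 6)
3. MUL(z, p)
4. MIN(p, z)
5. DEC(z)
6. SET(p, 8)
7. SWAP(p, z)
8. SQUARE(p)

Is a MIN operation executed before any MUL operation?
No

First MIN: step 4
First MUL: step 1
Since 4 > 1, MUL comes first.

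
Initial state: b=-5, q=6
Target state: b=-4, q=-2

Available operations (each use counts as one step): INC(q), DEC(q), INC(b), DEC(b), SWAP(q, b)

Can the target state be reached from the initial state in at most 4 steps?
No

The target state cannot be reached within 4 steps.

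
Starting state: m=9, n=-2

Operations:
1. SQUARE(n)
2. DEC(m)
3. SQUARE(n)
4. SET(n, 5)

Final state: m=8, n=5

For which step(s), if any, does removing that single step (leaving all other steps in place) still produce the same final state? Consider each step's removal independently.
Step(s) 1, 3

Testing removal of each single step:
Without step 1: final = m=8, n=5 (same)
Without step 2: final = m=9, n=5 (different)
Without step 3: final = m=8, n=5 (same)
Without step 4: final = m=8, n=16 (different)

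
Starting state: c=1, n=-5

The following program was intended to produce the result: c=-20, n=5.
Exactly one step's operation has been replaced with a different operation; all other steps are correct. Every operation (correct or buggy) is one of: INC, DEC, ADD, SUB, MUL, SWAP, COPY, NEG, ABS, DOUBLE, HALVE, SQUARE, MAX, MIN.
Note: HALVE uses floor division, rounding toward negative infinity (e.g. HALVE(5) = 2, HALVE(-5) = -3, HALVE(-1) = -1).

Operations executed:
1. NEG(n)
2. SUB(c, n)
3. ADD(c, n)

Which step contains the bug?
Step 3

Trace with buggy code:
Initial: c=1, n=-5
After step 1: c=1, n=5
After step 2: c=-4, n=5
After step 3: c=1, n=5
Actual final c=1, n=5 ≠ expected c=-20, n=5.
Step 3 is the only position where a single-operation replacement can produce the expected result.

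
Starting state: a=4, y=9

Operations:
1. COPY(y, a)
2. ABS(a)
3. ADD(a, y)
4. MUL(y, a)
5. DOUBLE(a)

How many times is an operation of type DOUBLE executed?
1

Counting DOUBLE operations:
Step 5: DOUBLE(a) ← DOUBLE
Total: 1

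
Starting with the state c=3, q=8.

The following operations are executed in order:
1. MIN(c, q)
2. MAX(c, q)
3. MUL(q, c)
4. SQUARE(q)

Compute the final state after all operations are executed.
{c: 8, q: 4096}

Step-by-step execution:
Initial: c=3, q=8
After step 1 (MIN(c, q)): c=3, q=8
After step 2 (MAX(c, q)): c=8, q=8
After step 3 (MUL(q, c)): c=8, q=64
After step 4 (SQUARE(q)): c=8, q=4096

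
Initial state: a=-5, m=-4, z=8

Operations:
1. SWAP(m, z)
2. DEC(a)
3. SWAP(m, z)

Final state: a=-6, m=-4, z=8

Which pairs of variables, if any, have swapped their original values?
None

Comparing initial and final values:
a: -5 → -6
z: 8 → 8
m: -4 → -4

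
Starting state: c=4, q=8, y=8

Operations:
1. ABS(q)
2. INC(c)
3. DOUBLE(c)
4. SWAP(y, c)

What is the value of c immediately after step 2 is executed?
c = 5

Tracing c through execution:
Initial: c = 4
After step 1 (ABS(q)): c = 4
After step 2 (INC(c)): c = 5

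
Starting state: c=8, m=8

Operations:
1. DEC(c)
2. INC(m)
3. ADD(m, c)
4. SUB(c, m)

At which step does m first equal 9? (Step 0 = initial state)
Step 2

Tracing m:
Initial: m = 8
After step 1: m = 8
After step 2: m = 9 ← first occurrence
After step 3: m = 16
After step 4: m = 16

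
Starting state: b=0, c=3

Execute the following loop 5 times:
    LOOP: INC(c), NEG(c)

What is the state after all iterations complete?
b=0, c=-4

Iteration trace:
Start: b=0, c=3
After iteration 1: b=0, c=-4
After iteration 2: b=0, c=3
After iteration 3: b=0, c=-4
After iteration 4: b=0, c=3
After iteration 5: b=0, c=-4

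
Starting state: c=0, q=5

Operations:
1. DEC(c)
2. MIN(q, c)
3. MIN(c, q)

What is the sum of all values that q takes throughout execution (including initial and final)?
8

Values of q at each step:
Initial: q = 5
After step 1: q = 5
After step 2: q = -1
After step 3: q = -1
Sum = 5 + 5 + -1 + -1 = 8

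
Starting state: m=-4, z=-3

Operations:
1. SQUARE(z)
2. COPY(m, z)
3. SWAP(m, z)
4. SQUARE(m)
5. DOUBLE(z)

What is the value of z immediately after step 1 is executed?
z = 9

Tracing z through execution:
Initial: z = -3
After step 1 (SQUARE(z)): z = 9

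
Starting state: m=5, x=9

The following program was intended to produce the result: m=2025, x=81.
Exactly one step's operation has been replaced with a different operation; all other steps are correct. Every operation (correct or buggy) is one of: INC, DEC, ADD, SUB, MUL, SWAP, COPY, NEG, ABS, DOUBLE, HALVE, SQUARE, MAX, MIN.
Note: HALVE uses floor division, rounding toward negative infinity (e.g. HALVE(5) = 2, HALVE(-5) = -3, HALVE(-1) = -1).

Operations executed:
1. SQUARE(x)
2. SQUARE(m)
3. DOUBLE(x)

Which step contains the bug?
Step 3

Trace with buggy code:
Initial: m=5, x=9
After step 1: m=5, x=81
After step 2: m=25, x=81
After step 3: m=25, x=162
Actual final m=25, x=162 ≠ expected m=2025, x=81.
Step 3 is the only position where a single-operation replacement can produce the expected result.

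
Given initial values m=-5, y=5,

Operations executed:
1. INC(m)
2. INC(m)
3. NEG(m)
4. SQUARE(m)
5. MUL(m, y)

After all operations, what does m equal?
m = 45

Tracing execution:
Step 1: INC(m) → m = -4
Step 2: INC(m) → m = -3
Step 3: NEG(m) → m = 3
Step 4: SQUARE(m) → m = 9
Step 5: MUL(m, y) → m = 45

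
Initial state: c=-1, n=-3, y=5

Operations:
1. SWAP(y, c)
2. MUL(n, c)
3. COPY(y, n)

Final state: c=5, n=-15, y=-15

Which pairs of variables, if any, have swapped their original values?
None

Comparing initial and final values:
n: -3 → -15
y: 5 → -15
c: -1 → 5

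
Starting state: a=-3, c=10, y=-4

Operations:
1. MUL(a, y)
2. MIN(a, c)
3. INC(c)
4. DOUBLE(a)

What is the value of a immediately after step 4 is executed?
a = 20

Tracing a through execution:
Initial: a = -3
After step 1 (MUL(a, y)): a = 12
After step 2 (MIN(a, c)): a = 10
After step 3 (INC(c)): a = 10
After step 4 (DOUBLE(a)): a = 20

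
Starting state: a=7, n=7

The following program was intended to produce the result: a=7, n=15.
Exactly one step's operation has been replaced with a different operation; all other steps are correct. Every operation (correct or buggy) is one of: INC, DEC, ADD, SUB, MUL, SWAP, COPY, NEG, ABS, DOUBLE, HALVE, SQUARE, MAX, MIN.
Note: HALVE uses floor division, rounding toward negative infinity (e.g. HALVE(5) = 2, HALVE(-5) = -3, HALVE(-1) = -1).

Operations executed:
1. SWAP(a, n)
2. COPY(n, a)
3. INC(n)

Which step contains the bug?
Step 2

Trace with buggy code:
Initial: a=7, n=7
After step 1: a=7, n=7
After step 2: a=7, n=7
After step 3: a=7, n=8
Actual final a=7, n=8 ≠ expected a=7, n=15.
Step 2 is the only position where a single-operation replacement can produce the expected result.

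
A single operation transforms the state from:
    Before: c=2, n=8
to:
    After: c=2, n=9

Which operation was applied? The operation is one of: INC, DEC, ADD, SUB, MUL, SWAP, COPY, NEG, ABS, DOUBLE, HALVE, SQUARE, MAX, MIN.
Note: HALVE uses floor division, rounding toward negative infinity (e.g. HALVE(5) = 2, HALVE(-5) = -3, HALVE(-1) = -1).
INC(n)

Analyzing the change:
Before: c=2, n=8
After: c=2, n=9
Variable n changed from 8 to 9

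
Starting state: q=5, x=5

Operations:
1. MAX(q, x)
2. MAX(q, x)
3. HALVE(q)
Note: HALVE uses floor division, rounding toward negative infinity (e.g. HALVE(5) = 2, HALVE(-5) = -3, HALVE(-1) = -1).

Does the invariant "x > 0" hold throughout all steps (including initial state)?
Yes

The invariant holds at every step.

State at each step:
Initial: q=5, x=5
After step 1: q=5, x=5
After step 2: q=5, x=5
After step 3: q=2, x=5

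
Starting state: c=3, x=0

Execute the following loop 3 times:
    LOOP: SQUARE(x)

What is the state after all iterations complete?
c=3, x=0

Iteration trace:
Start: c=3, x=0
After iteration 1: c=3, x=0
After iteration 2: c=3, x=0
After iteration 3: c=3, x=0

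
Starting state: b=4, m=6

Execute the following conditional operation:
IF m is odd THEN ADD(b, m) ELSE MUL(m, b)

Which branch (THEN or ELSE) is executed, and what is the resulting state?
Branch: ELSE, Final state: b=4, m=24

Evaluating condition: m is odd
Condition is False, so ELSE branch executes
After MUL(m, b): b=4, m=24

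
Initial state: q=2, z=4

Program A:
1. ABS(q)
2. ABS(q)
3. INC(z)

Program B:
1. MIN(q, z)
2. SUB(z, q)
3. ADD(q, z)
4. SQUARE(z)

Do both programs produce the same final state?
No

Program A final state: q=2, z=5
Program B final state: q=4, z=4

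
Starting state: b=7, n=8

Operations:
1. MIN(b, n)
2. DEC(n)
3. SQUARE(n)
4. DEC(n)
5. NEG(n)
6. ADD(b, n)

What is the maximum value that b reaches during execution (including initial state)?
7

Values of b at each step:
Initial: b = 7 ← maximum
After step 1: b = 7
After step 2: b = 7
After step 3: b = 7
After step 4: b = 7
After step 5: b = 7
After step 6: b = -41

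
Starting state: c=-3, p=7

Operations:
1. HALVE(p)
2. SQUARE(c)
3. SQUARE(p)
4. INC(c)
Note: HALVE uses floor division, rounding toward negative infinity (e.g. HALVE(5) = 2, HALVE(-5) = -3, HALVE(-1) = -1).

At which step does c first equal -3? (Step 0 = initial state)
Step 0

Tracing c:
Initial: c = -3 ← first occurrence
After step 1: c = -3
After step 2: c = 9
After step 3: c = 9
After step 4: c = 10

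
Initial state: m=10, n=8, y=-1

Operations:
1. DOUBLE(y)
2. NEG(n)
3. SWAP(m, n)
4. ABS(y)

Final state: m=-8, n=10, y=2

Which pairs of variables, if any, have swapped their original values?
None

Comparing initial and final values:
n: 8 → 10
y: -1 → 2
m: 10 → -8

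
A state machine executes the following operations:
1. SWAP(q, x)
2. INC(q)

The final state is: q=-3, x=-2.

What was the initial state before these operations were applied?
q=-2, x=-4

Working backwards:
Final state: q=-3, x=-2
Before step 2 (INC(q)): q=-4, x=-2
Before step 1 (SWAP(q, x)): q=-2, x=-4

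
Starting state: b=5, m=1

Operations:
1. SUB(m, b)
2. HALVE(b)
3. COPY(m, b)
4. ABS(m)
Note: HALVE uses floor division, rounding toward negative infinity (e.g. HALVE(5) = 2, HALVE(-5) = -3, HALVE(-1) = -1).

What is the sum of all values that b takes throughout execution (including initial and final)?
16

Values of b at each step:
Initial: b = 5
After step 1: b = 5
After step 2: b = 2
After step 3: b = 2
After step 4: b = 2
Sum = 5 + 5 + 2 + 2 + 2 = 16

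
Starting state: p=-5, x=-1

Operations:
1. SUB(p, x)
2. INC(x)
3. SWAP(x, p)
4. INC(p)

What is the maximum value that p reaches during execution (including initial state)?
1

Values of p at each step:
Initial: p = -5
After step 1: p = -4
After step 2: p = -4
After step 3: p = 0
After step 4: p = 1 ← maximum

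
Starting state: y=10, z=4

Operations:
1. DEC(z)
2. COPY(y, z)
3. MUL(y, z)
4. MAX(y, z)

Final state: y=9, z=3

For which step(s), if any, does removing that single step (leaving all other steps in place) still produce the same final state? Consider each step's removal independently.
Step(s) 4

Testing removal of each single step:
Without step 1: final = y=16, z=4 (different)
Without step 2: final = y=30, z=3 (different)
Without step 3: final = y=3, z=3 (different)
Without step 4: final = y=9, z=3 (same)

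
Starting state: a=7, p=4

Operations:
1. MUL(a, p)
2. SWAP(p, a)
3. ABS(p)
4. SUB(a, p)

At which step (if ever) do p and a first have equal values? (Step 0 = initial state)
Never

p and a never become equal during execution.

Comparing values at each step:
Initial: p=4, a=7
After step 1: p=4, a=28
After step 2: p=28, a=4
After step 3: p=28, a=4
After step 4: p=28, a=-24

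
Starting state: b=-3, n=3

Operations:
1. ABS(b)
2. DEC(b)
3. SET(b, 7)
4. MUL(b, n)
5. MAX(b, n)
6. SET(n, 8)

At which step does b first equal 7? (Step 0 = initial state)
Step 3

Tracing b:
Initial: b = -3
After step 1: b = 3
After step 2: b = 2
After step 3: b = 7 ← first occurrence
After step 4: b = 21
After step 5: b = 21
After step 6: b = 21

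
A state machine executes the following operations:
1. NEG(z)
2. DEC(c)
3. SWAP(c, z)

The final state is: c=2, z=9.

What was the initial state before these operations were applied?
c=10, z=-2

Working backwards:
Final state: c=2, z=9
Before step 3 (SWAP(c, z)): c=9, z=2
Before step 2 (DEC(c)): c=10, z=2
Before step 1 (NEG(z)): c=10, z=-2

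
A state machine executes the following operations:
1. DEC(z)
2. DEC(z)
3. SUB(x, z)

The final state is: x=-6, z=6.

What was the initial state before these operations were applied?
x=0, z=8

Working backwards:
Final state: x=-6, z=6
Before step 3 (SUB(x, z)): x=0, z=6
Before step 2 (DEC(z)): x=0, z=7
Before step 1 (DEC(z)): x=0, z=8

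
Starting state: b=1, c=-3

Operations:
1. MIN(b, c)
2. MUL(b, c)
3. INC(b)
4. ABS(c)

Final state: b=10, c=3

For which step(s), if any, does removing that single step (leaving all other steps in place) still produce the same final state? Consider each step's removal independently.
None - removing any single step changes the final result

Testing removal of each single step:
Without step 1: final = b=-2, c=3 (different)
Without step 2: final = b=-2, c=3 (different)
Without step 3: final = b=9, c=3 (different)
Without step 4: final = b=10, c=-3 (different)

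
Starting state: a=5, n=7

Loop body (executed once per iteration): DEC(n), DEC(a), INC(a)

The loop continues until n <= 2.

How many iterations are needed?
5

Tracing iterations:
Initial: a=5, n=7
After iteration 1: a=5, n=6
After iteration 2: a=5, n=5
After iteration 3: a=5, n=4
After iteration 4: a=5, n=3
After iteration 5: a=5, n=2
n <= 2 now holds, so the loop exits after 5 iterations.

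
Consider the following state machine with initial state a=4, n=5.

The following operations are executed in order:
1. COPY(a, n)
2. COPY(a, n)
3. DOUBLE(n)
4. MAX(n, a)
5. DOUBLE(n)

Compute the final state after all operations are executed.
{a: 5, n: 20}

Step-by-step execution:
Initial: a=4, n=5
After step 1 (COPY(a, n)): a=5, n=5
After step 2 (COPY(a, n)): a=5, n=5
After step 3 (DOUBLE(n)): a=5, n=10
After step 4 (MAX(n, a)): a=5, n=10
After step 5 (DOUBLE(n)): a=5, n=20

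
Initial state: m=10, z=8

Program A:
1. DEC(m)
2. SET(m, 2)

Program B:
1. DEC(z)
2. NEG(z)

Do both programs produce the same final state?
No

Program A final state: m=2, z=8
Program B final state: m=10, z=-7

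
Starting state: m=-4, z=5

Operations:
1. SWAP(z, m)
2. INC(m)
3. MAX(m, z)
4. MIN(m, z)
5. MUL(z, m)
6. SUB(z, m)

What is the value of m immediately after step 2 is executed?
m = 6

Tracing m through execution:
Initial: m = -4
After step 1 (SWAP(z, m)): m = 5
After step 2 (INC(m)): m = 6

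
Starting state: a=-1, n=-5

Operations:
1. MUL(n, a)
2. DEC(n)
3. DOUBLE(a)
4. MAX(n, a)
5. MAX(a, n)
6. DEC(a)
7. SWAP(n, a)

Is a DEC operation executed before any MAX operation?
Yes

First DEC: step 2
First MAX: step 4
Since 2 < 4, DEC comes first.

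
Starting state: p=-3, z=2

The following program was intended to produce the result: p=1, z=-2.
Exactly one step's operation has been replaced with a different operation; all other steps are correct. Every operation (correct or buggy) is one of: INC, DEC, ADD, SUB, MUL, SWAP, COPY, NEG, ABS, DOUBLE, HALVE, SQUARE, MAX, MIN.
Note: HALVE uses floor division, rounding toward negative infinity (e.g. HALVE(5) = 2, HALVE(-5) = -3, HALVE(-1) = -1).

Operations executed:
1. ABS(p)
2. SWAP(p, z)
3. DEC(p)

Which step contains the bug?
Step 1

Trace with buggy code:
Initial: p=-3, z=2
After step 1: p=3, z=2
After step 2: p=2, z=3
After step 3: p=1, z=3
Actual final p=1, z=3 ≠ expected p=1, z=-2.
Step 1 is the only position where a single-operation replacement can produce the expected result.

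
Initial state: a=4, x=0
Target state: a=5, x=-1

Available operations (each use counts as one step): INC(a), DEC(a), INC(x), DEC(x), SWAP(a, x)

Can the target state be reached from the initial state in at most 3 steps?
Yes

Path (2 steps): INC(a) → DEC(x)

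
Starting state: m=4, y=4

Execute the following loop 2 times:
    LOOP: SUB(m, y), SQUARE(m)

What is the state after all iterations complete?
m=16, y=4

Iteration trace:
Start: m=4, y=4
After iteration 1: m=0, y=4
After iteration 2: m=16, y=4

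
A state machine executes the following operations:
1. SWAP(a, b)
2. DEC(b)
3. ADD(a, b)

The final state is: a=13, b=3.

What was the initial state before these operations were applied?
a=4, b=10

Working backwards:
Final state: a=13, b=3
Before step 3 (ADD(a, b)): a=10, b=3
Before step 2 (DEC(b)): a=10, b=4
Before step 1 (SWAP(a, b)): a=4, b=10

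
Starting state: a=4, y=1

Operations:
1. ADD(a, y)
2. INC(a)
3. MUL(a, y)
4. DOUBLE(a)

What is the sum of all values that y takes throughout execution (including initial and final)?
5

Values of y at each step:
Initial: y = 1
After step 1: y = 1
After step 2: y = 1
After step 3: y = 1
After step 4: y = 1
Sum = 1 + 1 + 1 + 1 + 1 = 5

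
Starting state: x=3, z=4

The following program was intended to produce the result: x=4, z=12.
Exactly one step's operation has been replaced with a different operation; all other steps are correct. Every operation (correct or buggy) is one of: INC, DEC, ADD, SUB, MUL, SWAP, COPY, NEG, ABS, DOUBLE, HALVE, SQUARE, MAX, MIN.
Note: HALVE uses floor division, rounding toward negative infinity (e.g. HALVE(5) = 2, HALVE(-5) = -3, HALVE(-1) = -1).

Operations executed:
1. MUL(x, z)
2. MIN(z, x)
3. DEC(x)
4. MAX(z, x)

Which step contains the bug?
Step 3

Trace with buggy code:
Initial: x=3, z=4
After step 1: x=12, z=4
After step 2: x=12, z=4
After step 3: x=11, z=4
After step 4: x=11, z=11
Actual final x=11, z=11 ≠ expected x=4, z=12.
Step 3 is the only position where a single-operation replacement can produce the expected result.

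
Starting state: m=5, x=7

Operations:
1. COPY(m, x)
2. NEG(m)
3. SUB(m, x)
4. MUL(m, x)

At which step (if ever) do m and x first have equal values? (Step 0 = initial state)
Step 1

m and x first become equal after step 1.

Comparing values at each step:
Initial: m=5, x=7
After step 1: m=7, x=7 ← equal!
After step 2: m=-7, x=7
After step 3: m=-14, x=7
After step 4: m=-98, x=7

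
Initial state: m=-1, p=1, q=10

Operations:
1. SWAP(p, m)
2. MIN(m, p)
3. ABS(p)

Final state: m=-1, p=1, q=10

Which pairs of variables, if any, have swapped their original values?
None

Comparing initial and final values:
q: 10 → 10
p: 1 → 1
m: -1 → -1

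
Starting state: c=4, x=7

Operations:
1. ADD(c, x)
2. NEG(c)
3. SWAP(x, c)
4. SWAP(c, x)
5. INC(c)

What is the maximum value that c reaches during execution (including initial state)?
11

Values of c at each step:
Initial: c = 4
After step 1: c = 11 ← maximum
After step 2: c = -11
After step 3: c = 7
After step 4: c = -11
After step 5: c = -10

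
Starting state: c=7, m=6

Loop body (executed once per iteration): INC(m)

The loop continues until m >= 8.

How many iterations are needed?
2

Tracing iterations:
Initial: c=7, m=6
After iteration 1: c=7, m=7
After iteration 2: c=7, m=8
m >= 8 now holds, so the loop exits after 2 iterations.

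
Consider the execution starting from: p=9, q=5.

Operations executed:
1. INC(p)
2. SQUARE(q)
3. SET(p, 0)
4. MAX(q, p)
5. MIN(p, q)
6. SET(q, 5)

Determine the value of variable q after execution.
q = 5

Tracing execution:
Step 1: INC(p) → q = 5
Step 2: SQUARE(q) → q = 25
Step 3: SET(p, 0) → q = 25
Step 4: MAX(q, p) → q = 25
Step 5: MIN(p, q) → q = 25
Step 6: SET(q, 5) → q = 5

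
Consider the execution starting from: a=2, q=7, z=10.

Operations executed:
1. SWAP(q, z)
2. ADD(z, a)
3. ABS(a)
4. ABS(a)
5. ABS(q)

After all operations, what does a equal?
a = 2

Tracing execution:
Step 1: SWAP(q, z) → a = 2
Step 2: ADD(z, a) → a = 2
Step 3: ABS(a) → a = 2
Step 4: ABS(a) → a = 2
Step 5: ABS(q) → a = 2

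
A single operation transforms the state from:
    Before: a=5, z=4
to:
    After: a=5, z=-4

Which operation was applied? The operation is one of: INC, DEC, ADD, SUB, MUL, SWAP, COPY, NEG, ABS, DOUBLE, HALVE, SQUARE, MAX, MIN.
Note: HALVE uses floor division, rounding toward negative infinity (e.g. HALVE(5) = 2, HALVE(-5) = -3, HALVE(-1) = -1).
NEG(z)

Analyzing the change:
Before: a=5, z=4
After: a=5, z=-4
Variable z changed from 4 to -4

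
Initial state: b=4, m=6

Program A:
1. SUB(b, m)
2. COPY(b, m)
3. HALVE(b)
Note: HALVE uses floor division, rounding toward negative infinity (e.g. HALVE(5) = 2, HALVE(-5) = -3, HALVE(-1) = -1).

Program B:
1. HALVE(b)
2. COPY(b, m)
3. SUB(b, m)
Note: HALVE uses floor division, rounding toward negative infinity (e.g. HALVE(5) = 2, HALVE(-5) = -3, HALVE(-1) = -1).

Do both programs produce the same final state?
No

Program A final state: b=3, m=6
Program B final state: b=0, m=6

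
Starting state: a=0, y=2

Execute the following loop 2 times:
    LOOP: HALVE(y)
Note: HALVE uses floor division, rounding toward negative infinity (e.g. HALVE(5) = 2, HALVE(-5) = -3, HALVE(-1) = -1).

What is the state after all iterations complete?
a=0, y=0

Iteration trace:
Start: a=0, y=2
After iteration 1: a=0, y=1
After iteration 2: a=0, y=0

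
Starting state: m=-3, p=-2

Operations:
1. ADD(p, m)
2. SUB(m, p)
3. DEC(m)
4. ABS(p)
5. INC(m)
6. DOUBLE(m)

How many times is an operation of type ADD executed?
1

Counting ADD operations:
Step 1: ADD(p, m) ← ADD
Total: 1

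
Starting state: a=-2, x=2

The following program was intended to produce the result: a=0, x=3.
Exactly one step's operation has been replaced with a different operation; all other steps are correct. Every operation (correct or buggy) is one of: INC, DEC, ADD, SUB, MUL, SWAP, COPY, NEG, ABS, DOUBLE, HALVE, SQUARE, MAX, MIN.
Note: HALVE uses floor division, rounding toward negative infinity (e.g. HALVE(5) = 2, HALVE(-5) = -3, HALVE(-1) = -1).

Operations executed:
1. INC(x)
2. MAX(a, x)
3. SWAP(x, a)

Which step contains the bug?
Step 3

Trace with buggy code:
Initial: a=-2, x=2
After step 1: a=-2, x=3
After step 2: a=3, x=3
After step 3: a=3, x=3
Actual final a=3, x=3 ≠ expected a=0, x=3.
Step 3 is the only position where a single-operation replacement can produce the expected result.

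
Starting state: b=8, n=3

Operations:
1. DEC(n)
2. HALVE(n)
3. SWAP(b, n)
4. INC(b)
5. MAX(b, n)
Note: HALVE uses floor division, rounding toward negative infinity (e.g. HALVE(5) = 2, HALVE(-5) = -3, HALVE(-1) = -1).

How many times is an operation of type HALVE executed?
1

Counting HALVE operations:
Step 2: HALVE(n) ← HALVE
Total: 1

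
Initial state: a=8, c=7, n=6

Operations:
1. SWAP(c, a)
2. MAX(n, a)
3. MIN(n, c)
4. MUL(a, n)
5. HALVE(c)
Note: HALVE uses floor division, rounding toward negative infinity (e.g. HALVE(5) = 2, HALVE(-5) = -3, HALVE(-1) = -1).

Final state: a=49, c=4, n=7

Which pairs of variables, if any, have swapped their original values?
None

Comparing initial and final values:
n: 6 → 7
a: 8 → 49
c: 7 → 4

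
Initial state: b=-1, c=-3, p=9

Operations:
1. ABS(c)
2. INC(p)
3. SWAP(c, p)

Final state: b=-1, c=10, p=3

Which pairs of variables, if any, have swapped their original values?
None

Comparing initial and final values:
b: -1 → -1
c: -3 → 10
p: 9 → 3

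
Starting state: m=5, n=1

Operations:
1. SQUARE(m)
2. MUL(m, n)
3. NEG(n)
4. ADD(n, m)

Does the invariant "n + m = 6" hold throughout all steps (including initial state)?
No, violated after step 1

The invariant is violated after step 1.

State at each step:
Initial: m=5, n=1
After step 1: m=25, n=1
After step 2: m=25, n=1
After step 3: m=25, n=-1
After step 4: m=25, n=24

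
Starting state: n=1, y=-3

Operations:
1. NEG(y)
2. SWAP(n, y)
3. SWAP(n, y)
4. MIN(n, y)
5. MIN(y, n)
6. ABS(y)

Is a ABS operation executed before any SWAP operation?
No

First ABS: step 6
First SWAP: step 2
Since 6 > 2, SWAP comes first.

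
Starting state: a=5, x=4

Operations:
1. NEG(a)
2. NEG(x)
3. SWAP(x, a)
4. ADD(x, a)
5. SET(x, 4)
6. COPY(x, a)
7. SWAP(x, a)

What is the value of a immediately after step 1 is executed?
a = -5

Tracing a through execution:
Initial: a = 5
After step 1 (NEG(a)): a = -5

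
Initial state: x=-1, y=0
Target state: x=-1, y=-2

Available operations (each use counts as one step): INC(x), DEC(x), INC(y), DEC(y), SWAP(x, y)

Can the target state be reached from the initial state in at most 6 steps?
Yes

Path (2 steps): DEC(y) → DEC(y)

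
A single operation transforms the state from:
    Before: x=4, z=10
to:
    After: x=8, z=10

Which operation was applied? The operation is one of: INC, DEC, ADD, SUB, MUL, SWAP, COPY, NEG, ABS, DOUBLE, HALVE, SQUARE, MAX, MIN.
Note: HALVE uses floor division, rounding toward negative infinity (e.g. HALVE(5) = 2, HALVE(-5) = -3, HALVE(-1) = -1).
DOUBLE(x)

Analyzing the change:
Before: x=4, z=10
After: x=8, z=10
Variable x changed from 4 to 8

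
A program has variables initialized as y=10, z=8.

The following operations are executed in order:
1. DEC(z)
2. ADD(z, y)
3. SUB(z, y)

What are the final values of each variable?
{y: 10, z: 7}

Step-by-step execution:
Initial: y=10, z=8
After step 1 (DEC(z)): y=10, z=7
After step 2 (ADD(z, y)): y=10, z=17
After step 3 (SUB(z, y)): y=10, z=7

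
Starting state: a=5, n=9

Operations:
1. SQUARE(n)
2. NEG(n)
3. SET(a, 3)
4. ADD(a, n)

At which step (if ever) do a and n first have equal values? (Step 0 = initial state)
Never

a and n never become equal during execution.

Comparing values at each step:
Initial: a=5, n=9
After step 1: a=5, n=81
After step 2: a=5, n=-81
After step 3: a=3, n=-81
After step 4: a=-78, n=-81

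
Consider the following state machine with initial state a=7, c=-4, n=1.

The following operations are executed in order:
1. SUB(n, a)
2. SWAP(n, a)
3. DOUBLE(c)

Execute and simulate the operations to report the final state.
{a: -6, c: -8, n: 7}

Step-by-step execution:
Initial: a=7, c=-4, n=1
After step 1 (SUB(n, a)): a=7, c=-4, n=-6
After step 2 (SWAP(n, a)): a=-6, c=-4, n=7
After step 3 (DOUBLE(c)): a=-6, c=-8, n=7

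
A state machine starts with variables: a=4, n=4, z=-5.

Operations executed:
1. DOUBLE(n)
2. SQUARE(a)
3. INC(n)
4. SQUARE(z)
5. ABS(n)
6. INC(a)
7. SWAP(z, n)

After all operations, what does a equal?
a = 17

Tracing execution:
Step 1: DOUBLE(n) → a = 4
Step 2: SQUARE(a) → a = 16
Step 3: INC(n) → a = 16
Step 4: SQUARE(z) → a = 16
Step 5: ABS(n) → a = 16
Step 6: INC(a) → a = 17
Step 7: SWAP(z, n) → a = 17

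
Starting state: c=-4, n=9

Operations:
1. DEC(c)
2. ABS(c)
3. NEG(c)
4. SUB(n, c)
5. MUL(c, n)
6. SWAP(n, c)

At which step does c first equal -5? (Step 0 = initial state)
Step 1

Tracing c:
Initial: c = -4
After step 1: c = -5 ← first occurrence
After step 2: c = 5
After step 3: c = -5
After step 4: c = -5
After step 5: c = -70
After step 6: c = 14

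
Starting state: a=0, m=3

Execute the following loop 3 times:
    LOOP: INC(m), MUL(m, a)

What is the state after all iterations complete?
a=0, m=0

Iteration trace:
Start: a=0, m=3
After iteration 1: a=0, m=0
After iteration 2: a=0, m=0
After iteration 3: a=0, m=0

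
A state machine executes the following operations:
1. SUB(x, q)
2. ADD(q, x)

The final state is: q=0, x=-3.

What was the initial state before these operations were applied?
q=3, x=0

Working backwards:
Final state: q=0, x=-3
Before step 2 (ADD(q, x)): q=3, x=-3
Before step 1 (SUB(x, q)): q=3, x=0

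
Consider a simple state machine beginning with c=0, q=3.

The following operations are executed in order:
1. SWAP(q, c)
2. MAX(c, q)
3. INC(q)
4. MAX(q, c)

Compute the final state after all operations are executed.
{c: 3, q: 3}

Step-by-step execution:
Initial: c=0, q=3
After step 1 (SWAP(q, c)): c=3, q=0
After step 2 (MAX(c, q)): c=3, q=0
After step 3 (INC(q)): c=3, q=1
After step 4 (MAX(q, c)): c=3, q=3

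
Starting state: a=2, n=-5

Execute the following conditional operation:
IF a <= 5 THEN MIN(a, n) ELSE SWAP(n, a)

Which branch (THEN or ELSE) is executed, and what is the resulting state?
Branch: THEN, Final state: a=-5, n=-5

Evaluating condition: a <= 5
a = 2
Condition is True, so THEN branch executes
After MIN(a, n): a=-5, n=-5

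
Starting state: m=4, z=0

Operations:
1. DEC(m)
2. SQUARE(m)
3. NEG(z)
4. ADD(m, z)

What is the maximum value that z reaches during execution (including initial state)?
0

Values of z at each step:
Initial: z = 0 ← maximum
After step 1: z = 0
After step 2: z = 0
After step 3: z = 0
After step 4: z = 0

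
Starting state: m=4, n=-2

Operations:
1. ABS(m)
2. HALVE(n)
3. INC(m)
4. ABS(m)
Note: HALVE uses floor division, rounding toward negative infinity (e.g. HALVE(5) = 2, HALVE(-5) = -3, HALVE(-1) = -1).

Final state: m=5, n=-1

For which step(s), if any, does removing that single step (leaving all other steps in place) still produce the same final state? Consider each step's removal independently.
Step(s) 1, 4

Testing removal of each single step:
Without step 1: final = m=5, n=-1 (same)
Without step 2: final = m=5, n=-2 (different)
Without step 3: final = m=4, n=-1 (different)
Without step 4: final = m=5, n=-1 (same)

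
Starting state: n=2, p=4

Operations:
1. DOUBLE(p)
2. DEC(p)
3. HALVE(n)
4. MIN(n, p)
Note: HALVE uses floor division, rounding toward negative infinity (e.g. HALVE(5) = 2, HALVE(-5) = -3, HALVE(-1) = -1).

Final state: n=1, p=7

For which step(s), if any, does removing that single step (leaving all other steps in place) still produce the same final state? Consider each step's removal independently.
Step(s) 4

Testing removal of each single step:
Without step 1: final = n=1, p=3 (different)
Without step 2: final = n=1, p=8 (different)
Without step 3: final = n=2, p=7 (different)
Without step 4: final = n=1, p=7 (same)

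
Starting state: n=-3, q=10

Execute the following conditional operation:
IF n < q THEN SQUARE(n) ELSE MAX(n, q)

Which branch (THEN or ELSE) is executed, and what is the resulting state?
Branch: THEN, Final state: n=9, q=10

Evaluating condition: n < q
n = -3, q = 10
Condition is True, so THEN branch executes
After SQUARE(n): n=9, q=10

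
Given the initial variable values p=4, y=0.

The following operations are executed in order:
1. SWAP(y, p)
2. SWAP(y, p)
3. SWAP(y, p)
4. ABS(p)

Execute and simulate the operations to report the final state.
{p: 0, y: 4}

Step-by-step execution:
Initial: p=4, y=0
After step 1 (SWAP(y, p)): p=0, y=4
After step 2 (SWAP(y, p)): p=4, y=0
After step 3 (SWAP(y, p)): p=0, y=4
After step 4 (ABS(p)): p=0, y=4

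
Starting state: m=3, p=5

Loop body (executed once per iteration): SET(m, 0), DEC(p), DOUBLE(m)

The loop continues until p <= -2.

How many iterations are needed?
7

Tracing iterations:
Initial: m=3, p=5
After iteration 1: m=0, p=4
After iteration 2: m=0, p=3
After iteration 3: m=0, p=2
After iteration 4: m=0, p=1
After iteration 5: m=0, p=0
After iteration 6: m=0, p=-1
After iteration 7: m=0, p=-2
p <= -2 now holds, so the loop exits after 7 iterations.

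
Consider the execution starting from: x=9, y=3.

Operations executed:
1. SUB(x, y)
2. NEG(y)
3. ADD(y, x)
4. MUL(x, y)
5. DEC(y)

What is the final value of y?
y = 2

Tracing execution:
Step 1: SUB(x, y) → y = 3
Step 2: NEG(y) → y = -3
Step 3: ADD(y, x) → y = 3
Step 4: MUL(x, y) → y = 3
Step 5: DEC(y) → y = 2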